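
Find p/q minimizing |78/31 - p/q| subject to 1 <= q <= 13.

5/2

Expand x = 78/31 as a continued fraction with the Euclidean algorithm:
  78 = 2*31 + 16, so a_0 = 2.
  31 = 1*16 + 15, so a_1 = 1.
  16 = 1*15 + 1, so a_2 = 1.
  15 = 15*1 + 0, so a_3 = 15.
so x = [2; 1, 1, 15].
Convergents (p_i = a_i*p_{i-1} + p_{i-2}, q_i = a_i*q_{i-1} + q_{i-2} with p_{-2}=0, p_{-1}=1, q_{-2}=1, q_{-1}=0), until the denominator exceeds 13:
  i=0: a_0=2, p_0 = 2*1 + 0 = 2, q_0 = 2*0 + 1 = 1.
  i=1: a_1=1, p_1 = 1*2 + 1 = 3, q_1 = 1*1 + 0 = 1.
  i=2: a_2=1, p_2 = 1*3 + 2 = 5, q_2 = 1*1 + 1 = 2.
  i=3: a_3=15, p_3 = 15*5 + 3 = 78, q_3 = 15*2 + 1 = 31.
q_3 = 31 > 13, so the last convergent with denominator <= 13 is p_2/q_2 = 5/2.
The closest fraction with denominator <= 13 is either p_2/q_2 or the intermediate fraction (k*p_2 + p_1)/(k*q_2 + q_1) with the largest k >= 1 whose denominator stays <= 13; these approach x as k grows, and every other convergent or intermediate fraction in range is farther away.
Largest k: floor((13 - q_1)/q_2) = floor((13 - 1)/2) = 6.
That gives (6*5 + 3)/(6*2 + 1) = 33/13.
Compare the errors: |x - 5/2| = |78*2 - 5*31|/(31*2) = 1/62, and |x - 33/13| = |78*13 - 33*31|/(31*13) = 9/403.
Cross-multiplying, 1*403 = 403 < 558 = 9*62, so 1/62 is smaller: the convergent 5/2 is closer to x than 33/13.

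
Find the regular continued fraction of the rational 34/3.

Run the Euclidean algorithm on 34 and 3; the successive quotients are the partial quotients a_0, a_1, ... (each step inverts the fractional part left over by the previous one):
  34 = 11*3 + 1, so a_0 = 11.
  3 = 3*1 + 0, so a_1 = 3.
The remainder reaches 0 after 2 divisions, so the expansion has 2 partial quotients, read off in order.

[11; 3]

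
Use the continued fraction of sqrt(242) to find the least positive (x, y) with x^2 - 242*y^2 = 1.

(x, y) = (19601, 1260)

First expand sqrt(242) as a continued fraction. With x_i = (sqrt(242) + m_i)/d_i and (m_0, d_0) = (0, 1): a_0 = floor(sqrt(242)) = 15, since 15^2 = 225 <= 242 < 256 = 16^2.
Iterate m_{i+1} = d_i*a_i - m_i, d_{i+1} = (242 - m_{i+1}^2)/d_i, a_{i+1} = floor((a_0 + m_{i+1})/d_{i+1}):
  m_1 = 1*15 - 0 = 15, d_1 = (242 - 15^2)/1 = 17/1 = 17, a_1 = floor((15 + 15)/17) = 1.
  m_2 = 17*1 - 15 = 2, d_2 = (242 - 2^2)/17 = 238/17 = 14, a_2 = floor((15 + 2)/14) = 1.
  m_3 = 14*1 - 2 = 12, d_3 = (242 - 12^2)/14 = 98/14 = 7, a_3 = floor((15 + 12)/7) = 3.
  m_4 = 7*3 - 12 = 9, d_4 = (242 - 9^2)/7 = 161/7 = 23, a_4 = floor((15 + 9)/23) = 1.
  m_5 = 23*1 - 9 = 14, d_5 = (242 - 14^2)/23 = 46/23 = 2, a_5 = floor((15 + 14)/2) = 14.
  m_6 = 2*14 - 14 = 14, d_6 = (242 - 14^2)/2 = 46/2 = 23, a_6 = floor((15 + 14)/23) = 1.
  m_7 = 23*1 - 14 = 9, d_7 = (242 - 9^2)/23 = 161/23 = 7, a_7 = floor((15 + 9)/7) = 3.
  m_8 = 7*3 - 9 = 12, d_8 = (242 - 12^2)/7 = 98/7 = 14, a_8 = floor((15 + 12)/14) = 1.
  m_9 = 14*1 - 12 = 2, d_9 = (242 - 2^2)/14 = 238/14 = 17, a_9 = floor((15 + 2)/17) = 1.
  m_10 = 17*1 - 2 = 15, d_10 = (242 - 15^2)/17 = 17/17 = 1, a_10 = floor((15 + 15)/1) = 30.
  m_11 = 1*30 - 15 = 15, d_11 = (242 - 15^2)/1 = 17/1 = 17: (m_11, d_11) = (m_1, d_1) = (15, 17), so from here the quotients repeat a_1, ..., a_10; the period length is 10.
So sqrt(242) = [15; (1, 1, 3, 1, 14, 1, 3, 1, 1, 30)] with period length k = 10.
k is even, so the fundamental solution of x^2 - 242y^2 = 1 is (p_{k-1}, q_{k-1}) = (p_9, q_9); compute convergents through index 9.
Convergents (p_i = a_i*p_{i-1} + p_{i-2}, q_i = a_i*q_{i-1} + q_{i-2} with p_{-2}=0, p_{-1}=1, q_{-2}=1, q_{-1}=0):
  i=0: a_0=15, p_0 = 15*1 + 0 = 15, q_0 = 15*0 + 1 = 1.
  i=1: a_1=1, p_1 = 1*15 + 1 = 16, q_1 = 1*1 + 0 = 1.
  i=2: a_2=1, p_2 = 1*16 + 15 = 31, q_2 = 1*1 + 1 = 2.
  i=3: a_3=3, p_3 = 3*31 + 16 = 109, q_3 = 3*2 + 1 = 7.
  i=4: a_4=1, p_4 = 1*109 + 31 = 140, q_4 = 1*7 + 2 = 9.
  i=5: a_5=14, p_5 = 14*140 + 109 = 2069, q_5 = 14*9 + 7 = 133.
  i=6: a_6=1, p_6 = 1*2069 + 140 = 2209, q_6 = 1*133 + 9 = 142.
  i=7: a_7=3, p_7 = 3*2209 + 2069 = 8696, q_7 = 3*142 + 133 = 559.
  i=8: a_8=1, p_8 = 1*8696 + 2209 = 10905, q_8 = 1*559 + 142 = 701.
  i=9: a_9=1, p_9 = 1*10905 + 8696 = 19601, q_9 = 1*701 + 559 = 1260.
Check: 19601^2 - 242*1260^2 = 384199201 - 384199200 = 1, so (x, y) = (19601, 1260) solves the equation, and by the theorem it is the least positive solution.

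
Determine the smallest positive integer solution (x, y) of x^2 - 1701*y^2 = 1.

First expand sqrt(1701) as a continued fraction. With x_i = (sqrt(1701) + m_i)/d_i and (m_0, d_0) = (0, 1): a_0 = floor(sqrt(1701)) = 41, since 41^2 = 1681 <= 1701 < 1764 = 42^2.
Iterate m_{i+1} = d_i*a_i - m_i, d_{i+1} = (1701 - m_{i+1}^2)/d_i, a_{i+1} = floor((a_0 + m_{i+1})/d_{i+1}):
  m_1 = 1*41 - 0 = 41, d_1 = (1701 - 41^2)/1 = 20/1 = 20, a_1 = floor((41 + 41)/20) = 4.
  m_2 = 20*4 - 41 = 39, d_2 = (1701 - 39^2)/20 = 180/20 = 9, a_2 = floor((41 + 39)/9) = 8.
  m_3 = 9*8 - 39 = 33, d_3 = (1701 - 33^2)/9 = 612/9 = 68, a_3 = floor((41 + 33)/68) = 1.
  m_4 = 68*1 - 33 = 35, d_4 = (1701 - 35^2)/68 = 476/68 = 7, a_4 = floor((41 + 35)/7) = 10.
  m_5 = 7*10 - 35 = 35, d_5 = (1701 - 35^2)/7 = 476/7 = 68, a_5 = floor((41 + 35)/68) = 1.
  m_6 = 68*1 - 35 = 33, d_6 = (1701 - 33^2)/68 = 612/68 = 9, a_6 = floor((41 + 33)/9) = 8.
  m_7 = 9*8 - 33 = 39, d_7 = (1701 - 39^2)/9 = 180/9 = 20, a_7 = floor((41 + 39)/20) = 4.
  m_8 = 20*4 - 39 = 41, d_8 = (1701 - 41^2)/20 = 20/20 = 1, a_8 = floor((41 + 41)/1) = 82.
  m_9 = 1*82 - 41 = 41, d_9 = (1701 - 41^2)/1 = 20/1 = 20: (m_9, d_9) = (m_1, d_1) = (41, 20), so from here the quotients repeat a_1, ..., a_8; the period length is 8.
So sqrt(1701) = [41; (4, 8, 1, 10, 1, 8, 4, 82)] with period length k = 8.
k is even, so the fundamental solution of x^2 - 1701y^2 = 1 is (p_{k-1}, q_{k-1}) = (p_7, q_7); compute convergents through index 7.
Convergents (p_i = a_i*p_{i-1} + p_{i-2}, q_i = a_i*q_{i-1} + q_{i-2} with p_{-2}=0, p_{-1}=1, q_{-2}=1, q_{-1}=0):
  i=0: a_0=41, p_0 = 41*1 + 0 = 41, q_0 = 41*0 + 1 = 1.
  i=1: a_1=4, p_1 = 4*41 + 1 = 165, q_1 = 4*1 + 0 = 4.
  i=2: a_2=8, p_2 = 8*165 + 41 = 1361, q_2 = 8*4 + 1 = 33.
  i=3: a_3=1, p_3 = 1*1361 + 165 = 1526, q_3 = 1*33 + 4 = 37.
  i=4: a_4=10, p_4 = 10*1526 + 1361 = 16621, q_4 = 10*37 + 33 = 403.
  i=5: a_5=1, p_5 = 1*16621 + 1526 = 18147, q_5 = 1*403 + 37 = 440.
  i=6: a_6=8, p_6 = 8*18147 + 16621 = 161797, q_6 = 8*440 + 403 = 3923.
  i=7: a_7=4, p_7 = 4*161797 + 18147 = 665335, q_7 = 4*3923 + 440 = 16132.
Check: 665335^2 - 1701*16132^2 = 442670662225 - 442670662224 = 1, so (x, y) = (665335, 16132) solves the equation, and by the theorem it is the least positive solution.

(x, y) = (665335, 16132)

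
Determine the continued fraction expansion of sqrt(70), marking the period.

Write x_i = (sqrt(70) + m_i)/d_i with (m_0, d_0) = (0, 1). a_0 = floor(sqrt(70)) = 8, since 8^2 = 64 <= 70 < 81 = 9^2.
Iterate m_{i+1} = d_i*a_i - m_i, d_{i+1} = (70 - m_{i+1}^2)/d_i, a_{i+1} = floor((a_0 + m_{i+1})/d_{i+1}):
  m_1 = 1*8 - 0 = 8, d_1 = (70 - 8^2)/1 = 6/1 = 6, a_1 = floor((8 + 8)/6) = 2.
  m_2 = 6*2 - 8 = 4, d_2 = (70 - 4^2)/6 = 54/6 = 9, a_2 = floor((8 + 4)/9) = 1.
  m_3 = 9*1 - 4 = 5, d_3 = (70 - 5^2)/9 = 45/9 = 5, a_3 = floor((8 + 5)/5) = 2.
  m_4 = 5*2 - 5 = 5, d_4 = (70 - 5^2)/5 = 45/5 = 9, a_4 = floor((8 + 5)/9) = 1.
  m_5 = 9*1 - 5 = 4, d_5 = (70 - 4^2)/9 = 54/9 = 6, a_5 = floor((8 + 4)/6) = 2.
  m_6 = 6*2 - 4 = 8, d_6 = (70 - 8^2)/6 = 6/6 = 1, a_6 = floor((8 + 8)/1) = 16.
  m_7 = 1*16 - 8 = 8, d_7 = (70 - 8^2)/1 = 6/1 = 6: (m_7, d_7) = (m_1, d_1) = (8, 6), so from here the quotients repeat a_1, ..., a_6; the period length is 6.
Hence the expansion of sqrt(70) is a_0 = 8 followed by the repeating block 2, 1, 2, 1, 2, 16 (period 6).

[8; (2, 1, 2, 1, 2, 16)]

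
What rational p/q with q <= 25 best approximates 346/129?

Expand x = 346/129 as a continued fraction with the Euclidean algorithm:
  346 = 2*129 + 88, so a_0 = 2.
  129 = 1*88 + 41, so a_1 = 1.
  88 = 2*41 + 6, so a_2 = 2.
  41 = 6*6 + 5, so a_3 = 6.
  6 = 1*5 + 1, so a_4 = 1.
  5 = 5*1 + 0, so a_5 = 5.
so x = [2; 1, 2, 6, 1, 5].
Convergents (p_i = a_i*p_{i-1} + p_{i-2}, q_i = a_i*q_{i-1} + q_{i-2} with p_{-2}=0, p_{-1}=1, q_{-2}=1, q_{-1}=0), until the denominator exceeds 25:
  i=0: a_0=2, p_0 = 2*1 + 0 = 2, q_0 = 2*0 + 1 = 1.
  i=1: a_1=1, p_1 = 1*2 + 1 = 3, q_1 = 1*1 + 0 = 1.
  i=2: a_2=2, p_2 = 2*3 + 2 = 8, q_2 = 2*1 + 1 = 3.
  i=3: a_3=6, p_3 = 6*8 + 3 = 51, q_3 = 6*3 + 1 = 19.
  i=4: a_4=1, p_4 = 1*51 + 8 = 59, q_4 = 1*19 + 3 = 22.
  i=5: a_5=5, p_5 = 5*59 + 51 = 346, q_5 = 5*22 + 19 = 129.
q_5 = 129 > 25, so the last convergent with denominator <= 25 is p_4/q_4 = 59/22.
The closest fraction with denominator <= 25 is either p_4/q_4 or the intermediate fraction (k*p_4 + p_3)/(k*q_4 + q_3) with the largest k >= 1 whose denominator stays <= 25; these approach x as k grows, and every other convergent or intermediate fraction in range is farther away.
Largest k: floor((25 - q_3)/q_4) = floor((25 - 19)/22) = 0.
Since k = 0, no intermediate fraction beyond p_4/q_4 has denominator <= 25, so the convergent 59/22 is the closest (its error is |346*22 - 59*129|/(129*22) = 1/2838).

59/22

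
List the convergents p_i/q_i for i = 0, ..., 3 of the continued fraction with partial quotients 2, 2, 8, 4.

2/1, 5/2, 42/17, 173/70

Using the convergent recurrence p_i = a_i*p_{i-1} + p_{i-2}, q_i = a_i*q_{i-1} + q_{i-2} with p_{-2}=0, p_{-1}=1, q_{-2}=1, q_{-1}=0:
  i=0: a_0=2, p_0 = 2*1 + 0 = 2, q_0 = 2*0 + 1 = 1.
  i=1: a_1=2, p_1 = 2*2 + 1 = 5, q_1 = 2*1 + 0 = 2.
  i=2: a_2=8, p_2 = 8*5 + 2 = 42, q_2 = 8*2 + 1 = 17.
  i=3: a_3=4, p_3 = 4*42 + 5 = 173, q_3 = 4*17 + 2 = 70.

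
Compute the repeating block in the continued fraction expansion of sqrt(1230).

Write x_i = (sqrt(1230) + m_i)/d_i with (m_0, d_0) = (0, 1). a_0 = floor(sqrt(1230)) = 35, since 35^2 = 1225 <= 1230 < 1296 = 36^2.
Iterate m_{i+1} = d_i*a_i - m_i, d_{i+1} = (1230 - m_{i+1}^2)/d_i, a_{i+1} = floor((a_0 + m_{i+1})/d_{i+1}):
  m_1 = 1*35 - 0 = 35, d_1 = (1230 - 35^2)/1 = 5/1 = 5, a_1 = floor((35 + 35)/5) = 14.
  m_2 = 5*14 - 35 = 35, d_2 = (1230 - 35^2)/5 = 5/5 = 1, a_2 = floor((35 + 35)/1) = 70.
  m_3 = 1*70 - 35 = 35, d_3 = (1230 - 35^2)/1 = 5/1 = 5: (m_3, d_3) = (m_1, d_1) = (35, 5), so from here the quotients repeat a_1, a_2; the period length is 2.
Hence the expansion of sqrt(1230) is a_0 = 35 followed by the repeating block 14, 70 (period 2).

[35; (14, 70)]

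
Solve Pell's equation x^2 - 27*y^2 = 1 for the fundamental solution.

(x, y) = (26, 5)

First expand sqrt(27) as a continued fraction. With x_i = (sqrt(27) + m_i)/d_i and (m_0, d_0) = (0, 1): a_0 = floor(sqrt(27)) = 5, since 5^2 = 25 <= 27 < 36 = 6^2.
Iterate m_{i+1} = d_i*a_i - m_i, d_{i+1} = (27 - m_{i+1}^2)/d_i, a_{i+1} = floor((a_0 + m_{i+1})/d_{i+1}):
  m_1 = 1*5 - 0 = 5, d_1 = (27 - 5^2)/1 = 2/1 = 2, a_1 = floor((5 + 5)/2) = 5.
  m_2 = 2*5 - 5 = 5, d_2 = (27 - 5^2)/2 = 2/2 = 1, a_2 = floor((5 + 5)/1) = 10.
  m_3 = 1*10 - 5 = 5, d_3 = (27 - 5^2)/1 = 2/1 = 2: (m_3, d_3) = (m_1, d_1) = (5, 2), so from here the quotients repeat a_1, a_2; the period length is 2.
So sqrt(27) = [5; (5, 10)] with period length k = 2.
k is even, so the fundamental solution of x^2 - 27y^2 = 1 is (p_{k-1}, q_{k-1}) = (p_1, q_1); compute convergents through index 1.
Convergents (p_i = a_i*p_{i-1} + p_{i-2}, q_i = a_i*q_{i-1} + q_{i-2} with p_{-2}=0, p_{-1}=1, q_{-2}=1, q_{-1}=0):
  i=0: a_0=5, p_0 = 5*1 + 0 = 5, q_0 = 5*0 + 1 = 1.
  i=1: a_1=5, p_1 = 5*5 + 1 = 26, q_1 = 5*1 + 0 = 5.
Check: 26^2 - 27*5^2 = 676 - 675 = 1, so (x, y) = (26, 5) solves the equation, and by the theorem it is the least positive solution.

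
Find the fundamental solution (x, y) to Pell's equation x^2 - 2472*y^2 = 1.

(x, y) = (10093, 203)

First expand sqrt(2472) as a continued fraction. With x_i = (sqrt(2472) + m_i)/d_i and (m_0, d_0) = (0, 1): a_0 = floor(sqrt(2472)) = 49, since 49^2 = 2401 <= 2472 < 2500 = 50^2.
Iterate m_{i+1} = d_i*a_i - m_i, d_{i+1} = (2472 - m_{i+1}^2)/d_i, a_{i+1} = floor((a_0 + m_{i+1})/d_{i+1}):
  m_1 = 1*49 - 0 = 49, d_1 = (2472 - 49^2)/1 = 71/1 = 71, a_1 = floor((49 + 49)/71) = 1.
  m_2 = 71*1 - 49 = 22, d_2 = (2472 - 22^2)/71 = 1988/71 = 28, a_2 = floor((49 + 22)/28) = 2.
  m_3 = 28*2 - 22 = 34, d_3 = (2472 - 34^2)/28 = 1316/28 = 47, a_3 = floor((49 + 34)/47) = 1.
  m_4 = 47*1 - 34 = 13, d_4 = (2472 - 13^2)/47 = 2303/47 = 49, a_4 = floor((49 + 13)/49) = 1.
  m_5 = 49*1 - 13 = 36, d_5 = (2472 - 36^2)/49 = 1176/49 = 24, a_5 = floor((49 + 36)/24) = 3.
  m_6 = 24*3 - 36 = 36, d_6 = (2472 - 36^2)/24 = 1176/24 = 49, a_6 = floor((49 + 36)/49) = 1.
  m_7 = 49*1 - 36 = 13, d_7 = (2472 - 13^2)/49 = 2303/49 = 47, a_7 = floor((49 + 13)/47) = 1.
  m_8 = 47*1 - 13 = 34, d_8 = (2472 - 34^2)/47 = 1316/47 = 28, a_8 = floor((49 + 34)/28) = 2.
  m_9 = 28*2 - 34 = 22, d_9 = (2472 - 22^2)/28 = 1988/28 = 71, a_9 = floor((49 + 22)/71) = 1.
  m_10 = 71*1 - 22 = 49, d_10 = (2472 - 49^2)/71 = 71/71 = 1, a_10 = floor((49 + 49)/1) = 98.
  m_11 = 1*98 - 49 = 49, d_11 = (2472 - 49^2)/1 = 71/1 = 71: (m_11, d_11) = (m_1, d_1) = (49, 71), so from here the quotients repeat a_1, ..., a_10; the period length is 10.
So sqrt(2472) = [49; (1, 2, 1, 1, 3, 1, 1, 2, 1, 98)] with period length k = 10.
k is even, so the fundamental solution of x^2 - 2472y^2 = 1 is (p_{k-1}, q_{k-1}) = (p_9, q_9); compute convergents through index 9.
Convergents (p_i = a_i*p_{i-1} + p_{i-2}, q_i = a_i*q_{i-1} + q_{i-2} with p_{-2}=0, p_{-1}=1, q_{-2}=1, q_{-1}=0):
  i=0: a_0=49, p_0 = 49*1 + 0 = 49, q_0 = 49*0 + 1 = 1.
  i=1: a_1=1, p_1 = 1*49 + 1 = 50, q_1 = 1*1 + 0 = 1.
  i=2: a_2=2, p_2 = 2*50 + 49 = 149, q_2 = 2*1 + 1 = 3.
  i=3: a_3=1, p_3 = 1*149 + 50 = 199, q_3 = 1*3 + 1 = 4.
  i=4: a_4=1, p_4 = 1*199 + 149 = 348, q_4 = 1*4 + 3 = 7.
  i=5: a_5=3, p_5 = 3*348 + 199 = 1243, q_5 = 3*7 + 4 = 25.
  i=6: a_6=1, p_6 = 1*1243 + 348 = 1591, q_6 = 1*25 + 7 = 32.
  i=7: a_7=1, p_7 = 1*1591 + 1243 = 2834, q_7 = 1*32 + 25 = 57.
  i=8: a_8=2, p_8 = 2*2834 + 1591 = 7259, q_8 = 2*57 + 32 = 146.
  i=9: a_9=1, p_9 = 1*7259 + 2834 = 10093, q_9 = 1*146 + 57 = 203.
Check: 10093^2 - 2472*203^2 = 101868649 - 101868648 = 1, so (x, y) = (10093, 203) solves the equation, and by the theorem it is the least positive solution.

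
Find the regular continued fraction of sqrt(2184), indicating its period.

[46; (1, 2, 1, 2, 1, 92)]

Write x_i = (sqrt(2184) + m_i)/d_i with (m_0, d_0) = (0, 1). a_0 = floor(sqrt(2184)) = 46, since 46^2 = 2116 <= 2184 < 2209 = 47^2.
Iterate m_{i+1} = d_i*a_i - m_i, d_{i+1} = (2184 - m_{i+1}^2)/d_i, a_{i+1} = floor((a_0 + m_{i+1})/d_{i+1}):
  m_1 = 1*46 - 0 = 46, d_1 = (2184 - 46^2)/1 = 68/1 = 68, a_1 = floor((46 + 46)/68) = 1.
  m_2 = 68*1 - 46 = 22, d_2 = (2184 - 22^2)/68 = 1700/68 = 25, a_2 = floor((46 + 22)/25) = 2.
  m_3 = 25*2 - 22 = 28, d_3 = (2184 - 28^2)/25 = 1400/25 = 56, a_3 = floor((46 + 28)/56) = 1.
  m_4 = 56*1 - 28 = 28, d_4 = (2184 - 28^2)/56 = 1400/56 = 25, a_4 = floor((46 + 28)/25) = 2.
  m_5 = 25*2 - 28 = 22, d_5 = (2184 - 22^2)/25 = 1700/25 = 68, a_5 = floor((46 + 22)/68) = 1.
  m_6 = 68*1 - 22 = 46, d_6 = (2184 - 46^2)/68 = 68/68 = 1, a_6 = floor((46 + 46)/1) = 92.
  m_7 = 1*92 - 46 = 46, d_7 = (2184 - 46^2)/1 = 68/1 = 68: (m_7, d_7) = (m_1, d_1) = (46, 68), so from here the quotients repeat a_1, ..., a_6; the period length is 6.
Hence the expansion of sqrt(2184) is a_0 = 46 followed by the repeating block 1, 2, 1, 2, 1, 92 (period 6).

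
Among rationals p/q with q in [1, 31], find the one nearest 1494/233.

Expand x = 1494/233 as a continued fraction with the Euclidean algorithm:
  1494 = 6*233 + 96, so a_0 = 6.
  233 = 2*96 + 41, so a_1 = 2.
  96 = 2*41 + 14, so a_2 = 2.
  41 = 2*14 + 13, so a_3 = 2.
  14 = 1*13 + 1, so a_4 = 1.
  13 = 13*1 + 0, so a_5 = 13.
so x = [6; 2, 2, 2, 1, 13].
Convergents (p_i = a_i*p_{i-1} + p_{i-2}, q_i = a_i*q_{i-1} + q_{i-2} with p_{-2}=0, p_{-1}=1, q_{-2}=1, q_{-1}=0), until the denominator exceeds 31:
  i=0: a_0=6, p_0 = 6*1 + 0 = 6, q_0 = 6*0 + 1 = 1.
  i=1: a_1=2, p_1 = 2*6 + 1 = 13, q_1 = 2*1 + 0 = 2.
  i=2: a_2=2, p_2 = 2*13 + 6 = 32, q_2 = 2*2 + 1 = 5.
  i=3: a_3=2, p_3 = 2*32 + 13 = 77, q_3 = 2*5 + 2 = 12.
  i=4: a_4=1, p_4 = 1*77 + 32 = 109, q_4 = 1*12 + 5 = 17.
  i=5: a_5=13, p_5 = 13*109 + 77 = 1494, q_5 = 13*17 + 12 = 233.
q_5 = 233 > 31, so the last convergent with denominator <= 31 is p_4/q_4 = 109/17.
The closest fraction with denominator <= 31 is either p_4/q_4 or the intermediate fraction (k*p_4 + p_3)/(k*q_4 + q_3) with the largest k >= 1 whose denominator stays <= 31; these approach x as k grows, and every other convergent or intermediate fraction in range is farther away.
Largest k: floor((31 - q_3)/q_4) = floor((31 - 12)/17) = 1.
That gives (1*109 + 77)/(1*17 + 12) = 186/29.
Compare the errors: |x - 109/17| = |1494*17 - 109*233|/(233*17) = 1/3961, and |x - 186/29| = |1494*29 - 186*233|/(233*29) = 12/6757.
Cross-multiplying, 1*6757 = 6757 < 47532 = 12*3961, so 1/3961 is smaller: the convergent 109/17 is closer to x than 186/29.

109/17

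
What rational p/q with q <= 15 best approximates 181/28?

97/15

Expand x = 181/28 as a continued fraction with the Euclidean algorithm:
  181 = 6*28 + 13, so a_0 = 6.
  28 = 2*13 + 2, so a_1 = 2.
  13 = 6*2 + 1, so a_2 = 6.
  2 = 2*1 + 0, so a_3 = 2.
so x = [6; 2, 6, 2].
Convergents (p_i = a_i*p_{i-1} + p_{i-2}, q_i = a_i*q_{i-1} + q_{i-2} with p_{-2}=0, p_{-1}=1, q_{-2}=1, q_{-1}=0), until the denominator exceeds 15:
  i=0: a_0=6, p_0 = 6*1 + 0 = 6, q_0 = 6*0 + 1 = 1.
  i=1: a_1=2, p_1 = 2*6 + 1 = 13, q_1 = 2*1 + 0 = 2.
  i=2: a_2=6, p_2 = 6*13 + 6 = 84, q_2 = 6*2 + 1 = 13.
  i=3: a_3=2, p_3 = 2*84 + 13 = 181, q_3 = 2*13 + 2 = 28.
q_3 = 28 > 15, so the last convergent with denominator <= 15 is p_2/q_2 = 84/13.
The closest fraction with denominator <= 15 is either p_2/q_2 or the intermediate fraction (k*p_2 + p_1)/(k*q_2 + q_1) with the largest k >= 1 whose denominator stays <= 15; these approach x as k grows, and every other convergent or intermediate fraction in range is farther away.
Largest k: floor((15 - q_1)/q_2) = floor((15 - 2)/13) = 1.
That gives (1*84 + 13)/(1*13 + 2) = 97/15.
Compare the errors: |x - 84/13| = |181*13 - 84*28|/(28*13) = 1/364, and |x - 97/15| = |181*15 - 97*28|/(28*15) = 1/420.
Cross-multiplying, 1*364 = 364 < 420 = 1*420, so 1/420 is smaller: the intermediate fraction 97/15 is closer to x than 84/13.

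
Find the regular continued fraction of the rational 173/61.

[2; 1, 5, 10]

Run the Euclidean algorithm on 173 and 61; the successive quotients are the partial quotients a_0, a_1, ... (each step inverts the fractional part left over by the previous one):
  173 = 2*61 + 51, so a_0 = 2.
  61 = 1*51 + 10, so a_1 = 1.
  51 = 5*10 + 1, so a_2 = 5.
  10 = 10*1 + 0, so a_3 = 10.
The remainder reaches 0 after 4 divisions, so the expansion has 4 partial quotients, read off in order.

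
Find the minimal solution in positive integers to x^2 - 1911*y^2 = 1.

First expand sqrt(1911) as a continued fraction. With x_i = (sqrt(1911) + m_i)/d_i and (m_0, d_0) = (0, 1): a_0 = floor(sqrt(1911)) = 43, since 43^2 = 1849 <= 1911 < 1936 = 44^2.
Iterate m_{i+1} = d_i*a_i - m_i, d_{i+1} = (1911 - m_{i+1}^2)/d_i, a_{i+1} = floor((a_0 + m_{i+1})/d_{i+1}):
  m_1 = 1*43 - 0 = 43, d_1 = (1911 - 43^2)/1 = 62/1 = 62, a_1 = floor((43 + 43)/62) = 1.
  m_2 = 62*1 - 43 = 19, d_2 = (1911 - 19^2)/62 = 1550/62 = 25, a_2 = floor((43 + 19)/25) = 2.
  m_3 = 25*2 - 19 = 31, d_3 = (1911 - 31^2)/25 = 950/25 = 38, a_3 = floor((43 + 31)/38) = 1.
  m_4 = 38*1 - 31 = 7, d_4 = (1911 - 7^2)/38 = 1862/38 = 49, a_4 = floor((43 + 7)/49) = 1.
  m_5 = 49*1 - 7 = 42, d_5 = (1911 - 42^2)/49 = 147/49 = 3, a_5 = floor((43 + 42)/3) = 28.
  m_6 = 3*28 - 42 = 42, d_6 = (1911 - 42^2)/3 = 147/3 = 49, a_6 = floor((43 + 42)/49) = 1.
  m_7 = 49*1 - 42 = 7, d_7 = (1911 - 7^2)/49 = 1862/49 = 38, a_7 = floor((43 + 7)/38) = 1.
  m_8 = 38*1 - 7 = 31, d_8 = (1911 - 31^2)/38 = 950/38 = 25, a_8 = floor((43 + 31)/25) = 2.
  m_9 = 25*2 - 31 = 19, d_9 = (1911 - 19^2)/25 = 1550/25 = 62, a_9 = floor((43 + 19)/62) = 1.
  m_10 = 62*1 - 19 = 43, d_10 = (1911 - 43^2)/62 = 62/62 = 1, a_10 = floor((43 + 43)/1) = 86.
  m_11 = 1*86 - 43 = 43, d_11 = (1911 - 43^2)/1 = 62/1 = 62: (m_11, d_11) = (m_1, d_1) = (43, 62), so from here the quotients repeat a_1, ..., a_10; the period length is 10.
So sqrt(1911) = [43; (1, 2, 1, 1, 28, 1, 1, 2, 1, 86)] with period length k = 10.
k is even, so the fundamental solution of x^2 - 1911y^2 = 1 is (p_{k-1}, q_{k-1}) = (p_9, q_9); compute convergents through index 9.
Convergents (p_i = a_i*p_{i-1} + p_{i-2}, q_i = a_i*q_{i-1} + q_{i-2} with p_{-2}=0, p_{-1}=1, q_{-2}=1, q_{-1}=0):
  i=0: a_0=43, p_0 = 43*1 + 0 = 43, q_0 = 43*0 + 1 = 1.
  i=1: a_1=1, p_1 = 1*43 + 1 = 44, q_1 = 1*1 + 0 = 1.
  i=2: a_2=2, p_2 = 2*44 + 43 = 131, q_2 = 2*1 + 1 = 3.
  i=3: a_3=1, p_3 = 1*131 + 44 = 175, q_3 = 1*3 + 1 = 4.
  i=4: a_4=1, p_4 = 1*175 + 131 = 306, q_4 = 1*4 + 3 = 7.
  i=5: a_5=28, p_5 = 28*306 + 175 = 8743, q_5 = 28*7 + 4 = 200.
  i=6: a_6=1, p_6 = 1*8743 + 306 = 9049, q_6 = 1*200 + 7 = 207.
  i=7: a_7=1, p_7 = 1*9049 + 8743 = 17792, q_7 = 1*207 + 200 = 407.
  i=8: a_8=2, p_8 = 2*17792 + 9049 = 44633, q_8 = 2*407 + 207 = 1021.
  i=9: a_9=1, p_9 = 1*44633 + 17792 = 62425, q_9 = 1*1021 + 407 = 1428.
Check: 62425^2 - 1911*1428^2 = 3896880625 - 3896880624 = 1, so (x, y) = (62425, 1428) solves the equation, and by the theorem it is the least positive solution.

(x, y) = (62425, 1428)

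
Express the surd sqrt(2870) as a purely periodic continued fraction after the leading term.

[53; (1, 1, 2, 1, 20, 1, 2, 1, 1, 106)]

Write x_i = (sqrt(2870) + m_i)/d_i with (m_0, d_0) = (0, 1). a_0 = floor(sqrt(2870)) = 53, since 53^2 = 2809 <= 2870 < 2916 = 54^2.
Iterate m_{i+1} = d_i*a_i - m_i, d_{i+1} = (2870 - m_{i+1}^2)/d_i, a_{i+1} = floor((a_0 + m_{i+1})/d_{i+1}):
  m_1 = 1*53 - 0 = 53, d_1 = (2870 - 53^2)/1 = 61/1 = 61, a_1 = floor((53 + 53)/61) = 1.
  m_2 = 61*1 - 53 = 8, d_2 = (2870 - 8^2)/61 = 2806/61 = 46, a_2 = floor((53 + 8)/46) = 1.
  m_3 = 46*1 - 8 = 38, d_3 = (2870 - 38^2)/46 = 1426/46 = 31, a_3 = floor((53 + 38)/31) = 2.
  m_4 = 31*2 - 38 = 24, d_4 = (2870 - 24^2)/31 = 2294/31 = 74, a_4 = floor((53 + 24)/74) = 1.
  m_5 = 74*1 - 24 = 50, d_5 = (2870 - 50^2)/74 = 370/74 = 5, a_5 = floor((53 + 50)/5) = 20.
  m_6 = 5*20 - 50 = 50, d_6 = (2870 - 50^2)/5 = 370/5 = 74, a_6 = floor((53 + 50)/74) = 1.
  m_7 = 74*1 - 50 = 24, d_7 = (2870 - 24^2)/74 = 2294/74 = 31, a_7 = floor((53 + 24)/31) = 2.
  m_8 = 31*2 - 24 = 38, d_8 = (2870 - 38^2)/31 = 1426/31 = 46, a_8 = floor((53 + 38)/46) = 1.
  m_9 = 46*1 - 38 = 8, d_9 = (2870 - 8^2)/46 = 2806/46 = 61, a_9 = floor((53 + 8)/61) = 1.
  m_10 = 61*1 - 8 = 53, d_10 = (2870 - 53^2)/61 = 61/61 = 1, a_10 = floor((53 + 53)/1) = 106.
  m_11 = 1*106 - 53 = 53, d_11 = (2870 - 53^2)/1 = 61/1 = 61: (m_11, d_11) = (m_1, d_1) = (53, 61), so from here the quotients repeat a_1, ..., a_10; the period length is 10.
Hence the expansion of sqrt(2870) is a_0 = 53 followed by the repeating block 1, 1, 2, 1, 20, 1, 2, 1, 1, 106 (period 10).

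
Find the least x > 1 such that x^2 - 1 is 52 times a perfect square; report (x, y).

First expand sqrt(52) as a continued fraction. With x_i = (sqrt(52) + m_i)/d_i and (m_0, d_0) = (0, 1): a_0 = floor(sqrt(52)) = 7, since 7^2 = 49 <= 52 < 64 = 8^2.
Iterate m_{i+1} = d_i*a_i - m_i, d_{i+1} = (52 - m_{i+1}^2)/d_i, a_{i+1} = floor((a_0 + m_{i+1})/d_{i+1}):
  m_1 = 1*7 - 0 = 7, d_1 = (52 - 7^2)/1 = 3/1 = 3, a_1 = floor((7 + 7)/3) = 4.
  m_2 = 3*4 - 7 = 5, d_2 = (52 - 5^2)/3 = 27/3 = 9, a_2 = floor((7 + 5)/9) = 1.
  m_3 = 9*1 - 5 = 4, d_3 = (52 - 4^2)/9 = 36/9 = 4, a_3 = floor((7 + 4)/4) = 2.
  m_4 = 4*2 - 4 = 4, d_4 = (52 - 4^2)/4 = 36/4 = 9, a_4 = floor((7 + 4)/9) = 1.
  m_5 = 9*1 - 4 = 5, d_5 = (52 - 5^2)/9 = 27/9 = 3, a_5 = floor((7 + 5)/3) = 4.
  m_6 = 3*4 - 5 = 7, d_6 = (52 - 7^2)/3 = 3/3 = 1, a_6 = floor((7 + 7)/1) = 14.
  m_7 = 1*14 - 7 = 7, d_7 = (52 - 7^2)/1 = 3/1 = 3: (m_7, d_7) = (m_1, d_1) = (7, 3), so from here the quotients repeat a_1, ..., a_6; the period length is 6.
So sqrt(52) = [7; (4, 1, 2, 1, 4, 14)] with period length k = 6.
k is even, so the fundamental solution of x^2 - 52y^2 = 1 is (p_{k-1}, q_{k-1}) = (p_5, q_5); compute convergents through index 5.
Convergents (p_i = a_i*p_{i-1} + p_{i-2}, q_i = a_i*q_{i-1} + q_{i-2} with p_{-2}=0, p_{-1}=1, q_{-2}=1, q_{-1}=0):
  i=0: a_0=7, p_0 = 7*1 + 0 = 7, q_0 = 7*0 + 1 = 1.
  i=1: a_1=4, p_1 = 4*7 + 1 = 29, q_1 = 4*1 + 0 = 4.
  i=2: a_2=1, p_2 = 1*29 + 7 = 36, q_2 = 1*4 + 1 = 5.
  i=3: a_3=2, p_3 = 2*36 + 29 = 101, q_3 = 2*5 + 4 = 14.
  i=4: a_4=1, p_4 = 1*101 + 36 = 137, q_4 = 1*14 + 5 = 19.
  i=5: a_5=4, p_5 = 4*137 + 101 = 649, q_5 = 4*19 + 14 = 90.
Check: 649^2 - 52*90^2 = 421201 - 421200 = 1, so (x, y) = (649, 90) solves the equation, and by the theorem it is the least positive solution.

(x, y) = (649, 90)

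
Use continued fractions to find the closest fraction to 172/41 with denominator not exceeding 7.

Expand x = 172/41 as a continued fraction with the Euclidean algorithm:
  172 = 4*41 + 8, so a_0 = 4.
  41 = 5*8 + 1, so a_1 = 5.
  8 = 8*1 + 0, so a_2 = 8.
so x = [4; 5, 8].
Convergents (p_i = a_i*p_{i-1} + p_{i-2}, q_i = a_i*q_{i-1} + q_{i-2} with p_{-2}=0, p_{-1}=1, q_{-2}=1, q_{-1}=0), until the denominator exceeds 7:
  i=0: a_0=4, p_0 = 4*1 + 0 = 4, q_0 = 4*0 + 1 = 1.
  i=1: a_1=5, p_1 = 5*4 + 1 = 21, q_1 = 5*1 + 0 = 5.
  i=2: a_2=8, p_2 = 8*21 + 4 = 172, q_2 = 8*5 + 1 = 41.
q_2 = 41 > 7, so the last convergent with denominator <= 7 is p_1/q_1 = 21/5.
The closest fraction with denominator <= 7 is either p_1/q_1 or the intermediate fraction (k*p_1 + p_0)/(k*q_1 + q_0) with the largest k >= 1 whose denominator stays <= 7; these approach x as k grows, and every other convergent or intermediate fraction in range is farther away.
Largest k: floor((7 - q_0)/q_1) = floor((7 - 1)/5) = 1.
That gives (1*21 + 4)/(1*5 + 1) = 25/6.
Compare the errors: |x - 21/5| = |172*5 - 21*41|/(41*5) = 1/205, and |x - 25/6| = |172*6 - 25*41|/(41*6) = 7/246.
Cross-multiplying, 1*246 = 246 < 1435 = 7*205, so 1/205 is smaller: the convergent 21/5 is closer to x than 25/6.

21/5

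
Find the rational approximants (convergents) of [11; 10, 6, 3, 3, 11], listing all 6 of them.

11/1, 111/10, 677/61, 2142/193, 7103/640, 80275/7233

Using the convergent recurrence p_i = a_i*p_{i-1} + p_{i-2}, q_i = a_i*q_{i-1} + q_{i-2} with p_{-2}=0, p_{-1}=1, q_{-2}=1, q_{-1}=0:
  i=0: a_0=11, p_0 = 11*1 + 0 = 11, q_0 = 11*0 + 1 = 1.
  i=1: a_1=10, p_1 = 10*11 + 1 = 111, q_1 = 10*1 + 0 = 10.
  i=2: a_2=6, p_2 = 6*111 + 11 = 677, q_2 = 6*10 + 1 = 61.
  i=3: a_3=3, p_3 = 3*677 + 111 = 2142, q_3 = 3*61 + 10 = 193.
  i=4: a_4=3, p_4 = 3*2142 + 677 = 7103, q_4 = 3*193 + 61 = 640.
  i=5: a_5=11, p_5 = 11*7103 + 2142 = 80275, q_5 = 11*640 + 193 = 7233.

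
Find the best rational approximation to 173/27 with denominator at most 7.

Expand x = 173/27 as a continued fraction with the Euclidean algorithm:
  173 = 6*27 + 11, so a_0 = 6.
  27 = 2*11 + 5, so a_1 = 2.
  11 = 2*5 + 1, so a_2 = 2.
  5 = 5*1 + 0, so a_3 = 5.
so x = [6; 2, 2, 5].
Convergents (p_i = a_i*p_{i-1} + p_{i-2}, q_i = a_i*q_{i-1} + q_{i-2} with p_{-2}=0, p_{-1}=1, q_{-2}=1, q_{-1}=0), until the denominator exceeds 7:
  i=0: a_0=6, p_0 = 6*1 + 0 = 6, q_0 = 6*0 + 1 = 1.
  i=1: a_1=2, p_1 = 2*6 + 1 = 13, q_1 = 2*1 + 0 = 2.
  i=2: a_2=2, p_2 = 2*13 + 6 = 32, q_2 = 2*2 + 1 = 5.
  i=3: a_3=5, p_3 = 5*32 + 13 = 173, q_3 = 5*5 + 2 = 27.
q_3 = 27 > 7, so the last convergent with denominator <= 7 is p_2/q_2 = 32/5.
The closest fraction with denominator <= 7 is either p_2/q_2 or the intermediate fraction (k*p_2 + p_1)/(k*q_2 + q_1) with the largest k >= 1 whose denominator stays <= 7; these approach x as k grows, and every other convergent or intermediate fraction in range is farther away.
Largest k: floor((7 - q_1)/q_2) = floor((7 - 2)/5) = 1.
That gives (1*32 + 13)/(1*5 + 2) = 45/7.
Compare the errors: |x - 32/5| = |173*5 - 32*27|/(27*5) = 1/135, and |x - 45/7| = |173*7 - 45*27|/(27*7) = 4/189.
Cross-multiplying, 1*189 = 189 < 540 = 4*135, so 1/135 is smaller: the convergent 32/5 is closer to x than 45/7.

32/5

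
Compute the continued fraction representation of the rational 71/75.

[0; 1, 17, 1, 3]

Run the Euclidean algorithm on 71 and 75; the successive quotients are the partial quotients a_0, a_1, ... (each step inverts the fractional part left over by the previous one):
  71 = 0*75 + 71, so a_0 = 0.
  75 = 1*71 + 4, so a_1 = 1.
  71 = 17*4 + 3, so a_2 = 17.
  4 = 1*3 + 1, so a_3 = 1.
  3 = 3*1 + 0, so a_4 = 3.
The remainder reaches 0 after 5 divisions, so the expansion has 5 partial quotients, read off in order.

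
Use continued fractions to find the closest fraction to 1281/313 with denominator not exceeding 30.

Expand x = 1281/313 as a continued fraction with the Euclidean algorithm:
  1281 = 4*313 + 29, so a_0 = 4.
  313 = 10*29 + 23, so a_1 = 10.
  29 = 1*23 + 6, so a_2 = 1.
  23 = 3*6 + 5, so a_3 = 3.
  6 = 1*5 + 1, so a_4 = 1.
  5 = 5*1 + 0, so a_5 = 5.
so x = [4; 10, 1, 3, 1, 5].
Convergents (p_i = a_i*p_{i-1} + p_{i-2}, q_i = a_i*q_{i-1} + q_{i-2} with p_{-2}=0, p_{-1}=1, q_{-2}=1, q_{-1}=0), until the denominator exceeds 30:
  i=0: a_0=4, p_0 = 4*1 + 0 = 4, q_0 = 4*0 + 1 = 1.
  i=1: a_1=10, p_1 = 10*4 + 1 = 41, q_1 = 10*1 + 0 = 10.
  i=2: a_2=1, p_2 = 1*41 + 4 = 45, q_2 = 1*10 + 1 = 11.
  i=3: a_3=3, p_3 = 3*45 + 41 = 176, q_3 = 3*11 + 10 = 43.
q_3 = 43 > 30, so the last convergent with denominator <= 30 is p_2/q_2 = 45/11.
The closest fraction with denominator <= 30 is either p_2/q_2 or the intermediate fraction (k*p_2 + p_1)/(k*q_2 + q_1) with the largest k >= 1 whose denominator stays <= 30; these approach x as k grows, and every other convergent or intermediate fraction in range is farther away.
Largest k: floor((30 - q_1)/q_2) = floor((30 - 10)/11) = 1.
That gives (1*45 + 41)/(1*11 + 10) = 86/21.
Compare the errors: |x - 45/11| = |1281*11 - 45*313|/(313*11) = 6/3443, and |x - 86/21| = |1281*21 - 86*313|/(313*21) = 17/6573.
Cross-multiplying, 6*6573 = 39438 < 58531 = 17*3443, so 6/3443 is smaller: the convergent 45/11 is closer to x than 86/21.

45/11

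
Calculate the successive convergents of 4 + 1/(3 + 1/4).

Using the convergent recurrence p_i = a_i*p_{i-1} + p_{i-2}, q_i = a_i*q_{i-1} + q_{i-2} with p_{-2}=0, p_{-1}=1, q_{-2}=1, q_{-1}=0:
  i=0: a_0=4, p_0 = 4*1 + 0 = 4, q_0 = 4*0 + 1 = 1.
  i=1: a_1=3, p_1 = 3*4 + 1 = 13, q_1 = 3*1 + 0 = 3.
  i=2: a_2=4, p_2 = 4*13 + 4 = 56, q_2 = 4*3 + 1 = 13.

4/1, 13/3, 56/13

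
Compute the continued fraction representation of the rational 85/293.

Run the Euclidean algorithm on 85 and 293; the successive quotients are the partial quotients a_0, a_1, ... (each step inverts the fractional part left over by the previous one):
  85 = 0*293 + 85, so a_0 = 0.
  293 = 3*85 + 38, so a_1 = 3.
  85 = 2*38 + 9, so a_2 = 2.
  38 = 4*9 + 2, so a_3 = 4.
  9 = 4*2 + 1, so a_4 = 4.
  2 = 2*1 + 0, so a_5 = 2.
The remainder reaches 0 after 6 divisions, so the expansion has 6 partial quotients, read off in order.

[0; 3, 2, 4, 4, 2]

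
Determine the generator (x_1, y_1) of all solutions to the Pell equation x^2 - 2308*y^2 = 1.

First expand sqrt(2308) as a continued fraction. With x_i = (sqrt(2308) + m_i)/d_i and (m_0, d_0) = (0, 1): a_0 = floor(sqrt(2308)) = 48, since 48^2 = 2304 <= 2308 < 2401 = 49^2.
Iterate m_{i+1} = d_i*a_i - m_i, d_{i+1} = (2308 - m_{i+1}^2)/d_i, a_{i+1} = floor((a_0 + m_{i+1})/d_{i+1}):
  m_1 = 1*48 - 0 = 48, d_1 = (2308 - 48^2)/1 = 4/1 = 4, a_1 = floor((48 + 48)/4) = 24.
  m_2 = 4*24 - 48 = 48, d_2 = (2308 - 48^2)/4 = 4/4 = 1, a_2 = floor((48 + 48)/1) = 96.
  m_3 = 1*96 - 48 = 48, d_3 = (2308 - 48^2)/1 = 4/1 = 4: (m_3, d_3) = (m_1, d_1) = (48, 4), so from here the quotients repeat a_1, a_2; the period length is 2.
So sqrt(2308) = [48; (24, 96)] with period length k = 2.
k is even, so the fundamental solution of x^2 - 2308y^2 = 1 is (p_{k-1}, q_{k-1}) = (p_1, q_1); compute convergents through index 1.
Convergents (p_i = a_i*p_{i-1} + p_{i-2}, q_i = a_i*q_{i-1} + q_{i-2} with p_{-2}=0, p_{-1}=1, q_{-2}=1, q_{-1}=0):
  i=0: a_0=48, p_0 = 48*1 + 0 = 48, q_0 = 48*0 + 1 = 1.
  i=1: a_1=24, p_1 = 24*48 + 1 = 1153, q_1 = 24*1 + 0 = 24.
Check: 1153^2 - 2308*24^2 = 1329409 - 1329408 = 1, so (x, y) = (1153, 24) solves the equation, and by the theorem it is the least positive solution.

(x, y) = (1153, 24)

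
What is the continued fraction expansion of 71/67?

[1; 16, 1, 3]

Run the Euclidean algorithm on 71 and 67; the successive quotients are the partial quotients a_0, a_1, ... (each step inverts the fractional part left over by the previous one):
  71 = 1*67 + 4, so a_0 = 1.
  67 = 16*4 + 3, so a_1 = 16.
  4 = 1*3 + 1, so a_2 = 1.
  3 = 3*1 + 0, so a_3 = 3.
The remainder reaches 0 after 4 divisions, so the expansion has 4 partial quotients, read off in order.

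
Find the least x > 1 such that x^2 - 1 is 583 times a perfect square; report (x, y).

(x, y) = (8429543, 349116)

First expand sqrt(583) as a continued fraction. With x_i = (sqrt(583) + m_i)/d_i and (m_0, d_0) = (0, 1): a_0 = floor(sqrt(583)) = 24, since 24^2 = 576 <= 583 < 625 = 25^2.
Iterate m_{i+1} = d_i*a_i - m_i, d_{i+1} = (583 - m_{i+1}^2)/d_i, a_{i+1} = floor((a_0 + m_{i+1})/d_{i+1}):
  m_1 = 1*24 - 0 = 24, d_1 = (583 - 24^2)/1 = 7/1 = 7, a_1 = floor((24 + 24)/7) = 6.
  m_2 = 7*6 - 24 = 18, d_2 = (583 - 18^2)/7 = 259/7 = 37, a_2 = floor((24 + 18)/37) = 1.
  m_3 = 37*1 - 18 = 19, d_3 = (583 - 19^2)/37 = 222/37 = 6, a_3 = floor((24 + 19)/6) = 7.
  m_4 = 6*7 - 19 = 23, d_4 = (583 - 23^2)/6 = 54/6 = 9, a_4 = floor((24 + 23)/9) = 5.
  m_5 = 9*5 - 23 = 22, d_5 = (583 - 22^2)/9 = 99/9 = 11, a_5 = floor((24 + 22)/11) = 4.
  m_6 = 11*4 - 22 = 22, d_6 = (583 - 22^2)/11 = 99/11 = 9, a_6 = floor((24 + 22)/9) = 5.
  m_7 = 9*5 - 22 = 23, d_7 = (583 - 23^2)/9 = 54/9 = 6, a_7 = floor((24 + 23)/6) = 7.
  m_8 = 6*7 - 23 = 19, d_8 = (583 - 19^2)/6 = 222/6 = 37, a_8 = floor((24 + 19)/37) = 1.
  m_9 = 37*1 - 19 = 18, d_9 = (583 - 18^2)/37 = 259/37 = 7, a_9 = floor((24 + 18)/7) = 6.
  m_10 = 7*6 - 18 = 24, d_10 = (583 - 24^2)/7 = 7/7 = 1, a_10 = floor((24 + 24)/1) = 48.
  m_11 = 1*48 - 24 = 24, d_11 = (583 - 24^2)/1 = 7/1 = 7: (m_11, d_11) = (m_1, d_1) = (24, 7), so from here the quotients repeat a_1, ..., a_10; the period length is 10.
So sqrt(583) = [24; (6, 1, 7, 5, 4, 5, 7, 1, 6, 48)] with period length k = 10.
k is even, so the fundamental solution of x^2 - 583y^2 = 1 is (p_{k-1}, q_{k-1}) = (p_9, q_9); compute convergents through index 9.
Convergents (p_i = a_i*p_{i-1} + p_{i-2}, q_i = a_i*q_{i-1} + q_{i-2} with p_{-2}=0, p_{-1}=1, q_{-2}=1, q_{-1}=0):
  i=0: a_0=24, p_0 = 24*1 + 0 = 24, q_0 = 24*0 + 1 = 1.
  i=1: a_1=6, p_1 = 6*24 + 1 = 145, q_1 = 6*1 + 0 = 6.
  i=2: a_2=1, p_2 = 1*145 + 24 = 169, q_2 = 1*6 + 1 = 7.
  i=3: a_3=7, p_3 = 7*169 + 145 = 1328, q_3 = 7*7 + 6 = 55.
  i=4: a_4=5, p_4 = 5*1328 + 169 = 6809, q_4 = 5*55 + 7 = 282.
  i=5: a_5=4, p_5 = 4*6809 + 1328 = 28564, q_5 = 4*282 + 55 = 1183.
  i=6: a_6=5, p_6 = 5*28564 + 6809 = 149629, q_6 = 5*1183 + 282 = 6197.
  i=7: a_7=7, p_7 = 7*149629 + 28564 = 1075967, q_7 = 7*6197 + 1183 = 44562.
  i=8: a_8=1, p_8 = 1*1075967 + 149629 = 1225596, q_8 = 1*44562 + 6197 = 50759.
  i=9: a_9=6, p_9 = 6*1225596 + 1075967 = 8429543, q_9 = 6*50759 + 44562 = 349116.
Check: 8429543^2 - 583*349116^2 = 71057195188849 - 71057195188848 = 1, so (x, y) = (8429543, 349116) solves the equation, and by the theorem it is the least positive solution.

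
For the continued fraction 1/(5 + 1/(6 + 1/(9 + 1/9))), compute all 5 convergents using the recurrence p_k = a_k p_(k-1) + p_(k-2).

0/1, 1/5, 6/31, 55/284, 501/2587

Using the convergent recurrence p_i = a_i*p_{i-1} + p_{i-2}, q_i = a_i*q_{i-1} + q_{i-2} with p_{-2}=0, p_{-1}=1, q_{-2}=1, q_{-1}=0:
  i=0: a_0=0, p_0 = 0*1 + 0 = 0, q_0 = 0*0 + 1 = 1.
  i=1: a_1=5, p_1 = 5*0 + 1 = 1, q_1 = 5*1 + 0 = 5.
  i=2: a_2=6, p_2 = 6*1 + 0 = 6, q_2 = 6*5 + 1 = 31.
  i=3: a_3=9, p_3 = 9*6 + 1 = 55, q_3 = 9*31 + 5 = 284.
  i=4: a_4=9, p_4 = 9*55 + 6 = 501, q_4 = 9*284 + 31 = 2587.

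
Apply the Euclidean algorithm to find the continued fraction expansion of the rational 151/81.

Run the Euclidean algorithm on 151 and 81; the successive quotients are the partial quotients a_0, a_1, ... (each step inverts the fractional part left over by the previous one):
  151 = 1*81 + 70, so a_0 = 1.
  81 = 1*70 + 11, so a_1 = 1.
  70 = 6*11 + 4, so a_2 = 6.
  11 = 2*4 + 3, so a_3 = 2.
  4 = 1*3 + 1, so a_4 = 1.
  3 = 3*1 + 0, so a_5 = 3.
The remainder reaches 0 after 6 divisions, so the expansion has 6 partial quotients, read off in order.

[1; 1, 6, 2, 1, 3]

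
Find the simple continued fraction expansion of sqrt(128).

Write x_i = (sqrt(128) + m_i)/d_i with (m_0, d_0) = (0, 1). a_0 = floor(sqrt(128)) = 11, since 11^2 = 121 <= 128 < 144 = 12^2.
Iterate m_{i+1} = d_i*a_i - m_i, d_{i+1} = (128 - m_{i+1}^2)/d_i, a_{i+1} = floor((a_0 + m_{i+1})/d_{i+1}):
  m_1 = 1*11 - 0 = 11, d_1 = (128 - 11^2)/1 = 7/1 = 7, a_1 = floor((11 + 11)/7) = 3.
  m_2 = 7*3 - 11 = 10, d_2 = (128 - 10^2)/7 = 28/7 = 4, a_2 = floor((11 + 10)/4) = 5.
  m_3 = 4*5 - 10 = 10, d_3 = (128 - 10^2)/4 = 28/4 = 7, a_3 = floor((11 + 10)/7) = 3.
  m_4 = 7*3 - 10 = 11, d_4 = (128 - 11^2)/7 = 7/7 = 1, a_4 = floor((11 + 11)/1) = 22.
  m_5 = 1*22 - 11 = 11, d_5 = (128 - 11^2)/1 = 7/1 = 7: (m_5, d_5) = (m_1, d_1) = (11, 7), so from here the quotients repeat a_1, ..., a_4; the period length is 4.
Hence the expansion of sqrt(128) is a_0 = 11 followed by the repeating block 3, 5, 3, 22 (period 4).

[11; (3, 5, 3, 22)]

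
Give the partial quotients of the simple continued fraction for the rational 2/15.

[0; 7, 2]

Run the Euclidean algorithm on 2 and 15; the successive quotients are the partial quotients a_0, a_1, ... (each step inverts the fractional part left over by the previous one):
  2 = 0*15 + 2, so a_0 = 0.
  15 = 7*2 + 1, so a_1 = 7.
  2 = 2*1 + 0, so a_2 = 2.
The remainder reaches 0 after 3 divisions, so the expansion has 3 partial quotients, read off in order.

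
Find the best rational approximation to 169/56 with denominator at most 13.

3/1

Expand x = 169/56 as a continued fraction with the Euclidean algorithm:
  169 = 3*56 + 1, so a_0 = 3.
  56 = 56*1 + 0, so a_1 = 56.
so x = [3; 56].
Convergents (p_i = a_i*p_{i-1} + p_{i-2}, q_i = a_i*q_{i-1} + q_{i-2} with p_{-2}=0, p_{-1}=1, q_{-2}=1, q_{-1}=0), until the denominator exceeds 13:
  i=0: a_0=3, p_0 = 3*1 + 0 = 3, q_0 = 3*0 + 1 = 1.
  i=1: a_1=56, p_1 = 56*3 + 1 = 169, q_1 = 56*1 + 0 = 56.
q_1 = 56 > 13, so the last convergent with denominator <= 13 is p_0/q_0 = 3/1.
The closest fraction with denominator <= 13 is either p_0/q_0 or the intermediate fraction (k*p_0 + p_{-1})/(k*q_0 + q_{-1}) with the largest k >= 1 whose denominator stays <= 13; these approach x as k grows, and every other convergent or intermediate fraction in range is farther away.
Largest k: floor((13 - q_{-1})/q_0) = floor((13 - 0)/1) = 13 (using the seeds p_{-1} = 1, q_{-1} = 0).
That gives (13*3 + 1)/(13*1 + 0) = 40/13.
Compare the errors: |x - 3/1| = |169*1 - 3*56|/(56*1) = 1/56, and |x - 40/13| = |169*13 - 40*56|/(56*13) = 43/728.
Cross-multiplying, 1*728 = 728 < 2408 = 43*56, so 1/56 is smaller: the convergent 3/1 is closer to x than 40/13.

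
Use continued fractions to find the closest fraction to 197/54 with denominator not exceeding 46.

135/37

Expand x = 197/54 as a continued fraction with the Euclidean algorithm:
  197 = 3*54 + 35, so a_0 = 3.
  54 = 1*35 + 19, so a_1 = 1.
  35 = 1*19 + 16, so a_2 = 1.
  19 = 1*16 + 3, so a_3 = 1.
  16 = 5*3 + 1, so a_4 = 5.
  3 = 3*1 + 0, so a_5 = 3.
so x = [3; 1, 1, 1, 5, 3].
Convergents (p_i = a_i*p_{i-1} + p_{i-2}, q_i = a_i*q_{i-1} + q_{i-2} with p_{-2}=0, p_{-1}=1, q_{-2}=1, q_{-1}=0), until the denominator exceeds 46:
  i=0: a_0=3, p_0 = 3*1 + 0 = 3, q_0 = 3*0 + 1 = 1.
  i=1: a_1=1, p_1 = 1*3 + 1 = 4, q_1 = 1*1 + 0 = 1.
  i=2: a_2=1, p_2 = 1*4 + 3 = 7, q_2 = 1*1 + 1 = 2.
  i=3: a_3=1, p_3 = 1*7 + 4 = 11, q_3 = 1*2 + 1 = 3.
  i=4: a_4=5, p_4 = 5*11 + 7 = 62, q_4 = 5*3 + 2 = 17.
  i=5: a_5=3, p_5 = 3*62 + 11 = 197, q_5 = 3*17 + 3 = 54.
q_5 = 54 > 46, so the last convergent with denominator <= 46 is p_4/q_4 = 62/17.
The closest fraction with denominator <= 46 is either p_4/q_4 or the intermediate fraction (k*p_4 + p_3)/(k*q_4 + q_3) with the largest k >= 1 whose denominator stays <= 46; these approach x as k grows, and every other convergent or intermediate fraction in range is farther away.
Largest k: floor((46 - q_3)/q_4) = floor((46 - 3)/17) = 2.
That gives (2*62 + 11)/(2*17 + 3) = 135/37.
Compare the errors: |x - 62/17| = |197*17 - 62*54|/(54*17) = 1/918, and |x - 135/37| = |197*37 - 135*54|/(54*37) = 1/1998.
Cross-multiplying, 1*918 = 918 < 1998 = 1*1998, so 1/1998 is smaller: the intermediate fraction 135/37 is closer to x than 62/17.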